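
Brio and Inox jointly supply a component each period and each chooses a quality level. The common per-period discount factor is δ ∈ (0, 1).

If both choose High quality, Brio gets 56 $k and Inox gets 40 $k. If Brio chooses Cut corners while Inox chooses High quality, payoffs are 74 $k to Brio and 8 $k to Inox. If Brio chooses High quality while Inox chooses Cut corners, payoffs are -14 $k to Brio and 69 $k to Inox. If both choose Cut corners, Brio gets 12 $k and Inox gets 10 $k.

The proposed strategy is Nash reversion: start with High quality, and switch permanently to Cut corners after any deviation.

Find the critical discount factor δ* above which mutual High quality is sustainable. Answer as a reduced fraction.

29/59

Brio: cooperation gives 56 each period; deviation gives 74 once then 12 forever.
  56/(1−δ) ≥ 74 + 12δ/(1−δ) ⇒ δ ≥ 18/62 = 9/31.
Inox: cooperation gives 40 each period; deviation gives 69 once then 10 forever.
  δ ≥ 29/59.
Both must hold, so the binding constraint is Inox's: δ ≥ 29/59.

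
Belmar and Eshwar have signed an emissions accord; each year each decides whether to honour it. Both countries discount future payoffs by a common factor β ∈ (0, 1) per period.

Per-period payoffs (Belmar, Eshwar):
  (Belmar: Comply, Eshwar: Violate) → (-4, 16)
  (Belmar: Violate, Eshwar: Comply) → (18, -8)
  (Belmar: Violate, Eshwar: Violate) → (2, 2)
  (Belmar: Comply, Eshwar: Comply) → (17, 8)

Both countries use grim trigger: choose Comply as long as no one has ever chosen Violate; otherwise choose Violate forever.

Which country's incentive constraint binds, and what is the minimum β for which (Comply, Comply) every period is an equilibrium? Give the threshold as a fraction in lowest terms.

Eshwar; β ≥ 4/7

For Belmar: deviation gain 18−17 = 1, per-period punishment loss 17−2 = 15. IC gives β ≥ 1/16.
For Eshwar: gain 8, loss 6 per period, so β ≥ 8/14 = 4/7.
The tighter constraint is Eshwar's, so cooperation needs β ≥ 4/7.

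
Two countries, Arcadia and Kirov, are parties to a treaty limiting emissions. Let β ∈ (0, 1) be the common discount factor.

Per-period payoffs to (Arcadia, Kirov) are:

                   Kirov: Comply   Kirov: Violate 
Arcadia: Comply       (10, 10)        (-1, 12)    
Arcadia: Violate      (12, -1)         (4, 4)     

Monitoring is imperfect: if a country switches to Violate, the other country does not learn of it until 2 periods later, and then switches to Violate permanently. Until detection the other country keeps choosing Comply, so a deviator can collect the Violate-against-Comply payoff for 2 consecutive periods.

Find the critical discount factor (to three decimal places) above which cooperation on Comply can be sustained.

A deviator earns 12 for 2 periods, then 4 forever; cooperating earns 10 forever. Multiplying the IC by (1−β):
10 ≥ 12(1−β^2) + 4β^2, so 8·β^2 ≥ 2 and β^2 ≥ 1/4.
β ≥ (1/4)^(1/2) ≈ 0.500.

0.500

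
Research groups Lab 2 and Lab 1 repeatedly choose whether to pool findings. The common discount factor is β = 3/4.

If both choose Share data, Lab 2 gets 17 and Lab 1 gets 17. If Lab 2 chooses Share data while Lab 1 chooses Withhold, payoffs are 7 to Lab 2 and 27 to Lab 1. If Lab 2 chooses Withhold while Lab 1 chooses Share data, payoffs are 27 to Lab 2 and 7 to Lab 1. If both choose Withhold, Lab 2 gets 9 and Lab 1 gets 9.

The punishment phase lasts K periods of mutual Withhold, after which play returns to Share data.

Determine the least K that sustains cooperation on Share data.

IC: β(1−β^K)/(1−β) ≥ (27−17)/(17−9) = 5/4.
With β = 3/4: need 1 − β^K ≥ 5/4·(1−3/4)/(3/4), i.e. β^K ≤ 0.5833.
Since (3/4)^1 = 0.7500 and (3/4)^2 = 0.5625, the smallest such K is 2.

2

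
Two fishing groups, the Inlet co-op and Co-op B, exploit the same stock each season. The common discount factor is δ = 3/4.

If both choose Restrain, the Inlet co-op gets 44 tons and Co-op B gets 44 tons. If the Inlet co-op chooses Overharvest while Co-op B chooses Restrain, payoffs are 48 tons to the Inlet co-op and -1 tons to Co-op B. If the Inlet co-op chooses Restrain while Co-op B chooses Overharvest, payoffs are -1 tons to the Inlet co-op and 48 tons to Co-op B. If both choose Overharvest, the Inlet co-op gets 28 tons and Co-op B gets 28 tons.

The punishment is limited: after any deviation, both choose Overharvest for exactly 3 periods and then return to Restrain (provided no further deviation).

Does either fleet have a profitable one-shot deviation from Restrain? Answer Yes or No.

Comparing payoff streams over the 4 periods until play realigns: cooperate → 44(1+δ+…+δ^3); deviate → 48 + 28(δ+…+δ^3).
Cooperation is sustained iff (44−28)(δ+…+δ^3) ≥ 48−44.
δ+…+δ^3 = 3/4·(1−(3/4)^3)/(1−3/4) = 1.7344, and (48−44)/(44−28) = 0.2500.
1.7344 ≥ 0.2500, so cooperation is sustainable.

No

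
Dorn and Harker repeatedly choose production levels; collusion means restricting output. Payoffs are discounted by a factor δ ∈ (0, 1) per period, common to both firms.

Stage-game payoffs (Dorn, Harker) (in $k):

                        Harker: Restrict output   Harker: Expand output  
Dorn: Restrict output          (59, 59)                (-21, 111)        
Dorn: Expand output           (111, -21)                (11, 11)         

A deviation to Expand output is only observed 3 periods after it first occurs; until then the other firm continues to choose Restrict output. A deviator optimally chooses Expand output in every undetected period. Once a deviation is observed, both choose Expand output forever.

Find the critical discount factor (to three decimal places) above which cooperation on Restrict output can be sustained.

0.804

The best deviation is to choose Expand output for all 3 undetected periods, earning 111 each, then 11 forever once detected.
Deviation value: 111(1−δ^3)/(1−δ) + 11δ^3/(1−δ); cooperation value: 59/(1−δ).
IC: 59 ≥ 111(1−δ^3) + 11δ^3 = 111 − 100δ^3.
So δ^3 ≥ 52/100 = 13/25, giving δ ≥ (13/25)^(1/3) ≈ 0.804.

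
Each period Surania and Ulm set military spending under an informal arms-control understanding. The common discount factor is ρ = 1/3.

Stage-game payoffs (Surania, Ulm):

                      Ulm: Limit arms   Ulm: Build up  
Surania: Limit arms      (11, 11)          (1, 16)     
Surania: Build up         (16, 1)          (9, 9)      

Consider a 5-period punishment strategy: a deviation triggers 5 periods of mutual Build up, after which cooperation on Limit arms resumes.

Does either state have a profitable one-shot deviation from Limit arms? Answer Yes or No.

Yes

Comparing payoff streams over the 6 periods until play realigns: cooperate → 11(1+ρ+…+ρ^5); deviate → 16 + 9(ρ+…+ρ^5).
Cooperation is sustained iff (11−9)(ρ+…+ρ^5) ≥ 16−11.
ρ+…+ρ^5 = 1/3·(1−(1/3)^5)/(1−1/3) = 0.4979, and (16−11)/(11−9) = 2.5000.
0.4979 < 2.5000, so cooperation is not sustainable.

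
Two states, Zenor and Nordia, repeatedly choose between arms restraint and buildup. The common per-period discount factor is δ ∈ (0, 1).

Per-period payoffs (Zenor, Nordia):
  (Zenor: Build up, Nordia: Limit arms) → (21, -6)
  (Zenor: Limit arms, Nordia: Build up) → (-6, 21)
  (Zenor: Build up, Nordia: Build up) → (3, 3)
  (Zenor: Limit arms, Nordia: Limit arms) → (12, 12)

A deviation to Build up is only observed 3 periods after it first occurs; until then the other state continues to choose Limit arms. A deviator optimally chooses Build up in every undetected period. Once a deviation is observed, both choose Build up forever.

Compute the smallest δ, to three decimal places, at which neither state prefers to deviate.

The best deviation is to choose Build up for all 3 undetected periods, earning 21 each, then 3 forever once detected.
Deviation value: 21(1−δ^3)/(1−δ) + 3δ^3/(1−δ); cooperation value: 12/(1−δ).
IC: 12 ≥ 21(1−δ^3) + 3δ^3 = 21 − 18δ^3.
So δ^3 ≥ 9/18 = 1/2, giving δ ≥ (1/2)^(1/3) ≈ 0.794.

0.794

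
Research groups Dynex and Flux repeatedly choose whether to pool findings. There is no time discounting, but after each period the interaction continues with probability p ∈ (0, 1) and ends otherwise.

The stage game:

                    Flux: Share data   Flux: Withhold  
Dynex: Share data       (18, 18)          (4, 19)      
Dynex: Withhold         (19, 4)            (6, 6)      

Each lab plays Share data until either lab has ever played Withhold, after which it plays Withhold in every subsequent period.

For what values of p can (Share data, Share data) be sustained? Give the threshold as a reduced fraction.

1/13

With no time discounting, the continuation probability p plays the role of the discount factor.
Grim-trigger IC: 18/(1−p) ≥ 19 + 6p/(1−p) ⇒ p ≥ (19−18)/(19−6) = 1/13.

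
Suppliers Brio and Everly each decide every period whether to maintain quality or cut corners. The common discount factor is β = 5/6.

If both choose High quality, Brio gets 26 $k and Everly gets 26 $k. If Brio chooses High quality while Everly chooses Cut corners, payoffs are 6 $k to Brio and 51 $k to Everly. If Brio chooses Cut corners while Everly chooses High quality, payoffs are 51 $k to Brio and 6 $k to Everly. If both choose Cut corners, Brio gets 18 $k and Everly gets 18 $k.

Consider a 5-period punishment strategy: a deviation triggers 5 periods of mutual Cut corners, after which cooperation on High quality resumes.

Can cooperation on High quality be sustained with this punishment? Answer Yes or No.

IC: β+…+β^5 ≥ (51−26)/(26−18) = 25/8.
At β = 5/6: partial sum = 2.9906 < 3.1250. Cooperation not sustainable.

No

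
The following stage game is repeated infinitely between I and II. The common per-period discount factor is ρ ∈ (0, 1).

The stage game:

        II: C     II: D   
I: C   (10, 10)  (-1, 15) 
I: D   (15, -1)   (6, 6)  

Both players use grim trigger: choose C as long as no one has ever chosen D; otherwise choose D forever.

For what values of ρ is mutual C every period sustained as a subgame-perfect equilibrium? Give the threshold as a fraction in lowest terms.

Under grim trigger the critical discount factor is (T−C)/(T−P) with T = 15, C = 10, P = 6.
ρ* = (15−10)/(15−6) = 5/9.

5/9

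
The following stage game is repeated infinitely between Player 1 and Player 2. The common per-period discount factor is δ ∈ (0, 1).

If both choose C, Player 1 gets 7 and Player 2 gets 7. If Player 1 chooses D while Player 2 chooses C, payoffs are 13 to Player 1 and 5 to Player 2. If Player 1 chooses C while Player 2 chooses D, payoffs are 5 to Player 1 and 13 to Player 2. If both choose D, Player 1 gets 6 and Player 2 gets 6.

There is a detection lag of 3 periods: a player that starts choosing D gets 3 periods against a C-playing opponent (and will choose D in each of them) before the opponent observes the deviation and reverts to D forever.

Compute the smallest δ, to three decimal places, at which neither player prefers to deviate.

Deviating for the 3 undetected periods gains 13−7 = 6 per period over cooperation, then loses 7−6 = 1 per period forever once punishment starts.
Gain: 6(1 + δ + … + δ^2); loss: 1·δ^3/(1−δ).
No profitable deviation ⇔ 6(1−δ^3) ≤ 1·δ^3, i.e. δ^3 ≥ 6/(6+1) = 6/7.
Hence δ ≥ (6/7)^(1/3) ≈ 0.950.

0.950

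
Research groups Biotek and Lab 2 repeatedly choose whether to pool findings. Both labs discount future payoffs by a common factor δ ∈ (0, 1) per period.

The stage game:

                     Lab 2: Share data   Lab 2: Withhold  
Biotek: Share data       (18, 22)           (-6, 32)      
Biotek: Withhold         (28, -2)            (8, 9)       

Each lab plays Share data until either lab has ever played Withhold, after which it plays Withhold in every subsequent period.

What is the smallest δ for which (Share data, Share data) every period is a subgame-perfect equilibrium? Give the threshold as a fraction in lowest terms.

For Biotek: deviation gain 28−18 = 10, per-period punishment loss 18−8 = 10. IC gives δ ≥ 10/20 = 1/2.
For Lab 2: gain 10, loss 13 per period, so δ ≥ 10/23.
The tighter constraint is Biotek's, so cooperation needs δ ≥ 1/2.

1/2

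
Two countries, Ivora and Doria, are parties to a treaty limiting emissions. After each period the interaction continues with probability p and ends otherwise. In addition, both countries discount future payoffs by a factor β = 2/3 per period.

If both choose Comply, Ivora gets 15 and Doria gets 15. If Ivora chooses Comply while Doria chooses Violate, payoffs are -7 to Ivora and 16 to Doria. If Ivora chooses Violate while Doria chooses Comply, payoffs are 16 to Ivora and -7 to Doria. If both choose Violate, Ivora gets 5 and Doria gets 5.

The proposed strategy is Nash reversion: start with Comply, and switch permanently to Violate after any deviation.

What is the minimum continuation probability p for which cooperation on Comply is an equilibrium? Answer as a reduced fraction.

Expected continuation weight on next period's payoff is β·p = 2/3·p, which plays the role of the discount factor.
Cooperation requires 2/3·p ≥ (16−15)/(16−5) = 1/11, hence p ≥ 3/22.

3/22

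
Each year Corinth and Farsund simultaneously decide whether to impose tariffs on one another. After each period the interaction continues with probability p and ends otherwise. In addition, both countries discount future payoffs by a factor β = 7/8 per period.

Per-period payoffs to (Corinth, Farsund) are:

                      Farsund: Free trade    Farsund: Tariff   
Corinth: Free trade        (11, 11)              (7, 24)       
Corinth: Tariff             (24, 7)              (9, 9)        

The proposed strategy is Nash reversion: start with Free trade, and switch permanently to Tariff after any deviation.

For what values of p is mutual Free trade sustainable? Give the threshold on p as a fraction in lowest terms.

104/105

Expected continuation weight on next period's payoff is β·p = 7/8·p, which plays the role of the discount factor.
Cooperation requires 7/8·p ≥ (24−11)/(24−9) = 13/15, hence p ≥ 104/105.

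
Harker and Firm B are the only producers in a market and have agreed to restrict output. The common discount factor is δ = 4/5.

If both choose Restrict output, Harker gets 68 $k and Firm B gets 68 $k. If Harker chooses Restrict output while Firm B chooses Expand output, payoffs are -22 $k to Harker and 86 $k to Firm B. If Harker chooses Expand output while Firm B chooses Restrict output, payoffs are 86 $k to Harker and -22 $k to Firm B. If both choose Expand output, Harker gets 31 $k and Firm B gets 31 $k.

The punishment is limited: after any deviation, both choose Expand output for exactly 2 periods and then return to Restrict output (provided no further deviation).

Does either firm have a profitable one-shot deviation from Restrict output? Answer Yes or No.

A one-shot deviation gives 86 now, then 31 for 2 periods, then back to 68.
Gain from deviating: (86−68) today; loss: (68−31) in each of the next 2 periods.
No-deviation condition: (68−31)(δ+…+δ^2) ≥ 86−68, i.e. δ+…+δ^2 ≥ 18/37.
At δ = 4/5: δ+…+δ^2 = 1.4400 ≥ 0.4865.
So cooperation is sustainable.

No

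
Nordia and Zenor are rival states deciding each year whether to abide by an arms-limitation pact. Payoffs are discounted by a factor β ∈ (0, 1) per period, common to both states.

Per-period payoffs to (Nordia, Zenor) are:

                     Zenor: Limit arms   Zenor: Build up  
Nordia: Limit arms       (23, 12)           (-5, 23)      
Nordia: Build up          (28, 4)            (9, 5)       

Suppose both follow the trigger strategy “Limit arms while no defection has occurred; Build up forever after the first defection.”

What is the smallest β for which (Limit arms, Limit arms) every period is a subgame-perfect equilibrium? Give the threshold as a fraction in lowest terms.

Nordia's threshold: (28−23)/(28−9) = 5/19.
Zenor's threshold: (23−12)/(23−5) = 11/18.
5/19 < 11/18, so Zenor binds and β* = 11/18.

11/18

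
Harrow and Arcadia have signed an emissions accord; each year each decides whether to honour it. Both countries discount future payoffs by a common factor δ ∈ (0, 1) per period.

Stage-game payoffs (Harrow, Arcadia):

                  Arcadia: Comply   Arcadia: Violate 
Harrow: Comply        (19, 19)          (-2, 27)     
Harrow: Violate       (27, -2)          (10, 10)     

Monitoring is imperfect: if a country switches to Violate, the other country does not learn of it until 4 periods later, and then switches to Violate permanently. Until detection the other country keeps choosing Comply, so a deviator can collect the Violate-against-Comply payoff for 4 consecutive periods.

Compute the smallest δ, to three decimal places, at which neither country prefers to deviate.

Deviating for the 4 undetected periods gains 27−19 = 8 per period over cooperation, then loses 19−10 = 9 per period forever once punishment starts.
Gain: 8(1 + δ + … + δ^3); loss: 9·δ^4/(1−δ).
No profitable deviation ⇔ 8(1−δ^4) ≤ 9·δ^4, i.e. δ^4 ≥ 8/(8+9) = 8/17.
Hence δ ≥ (8/17)^(1/4) ≈ 0.828.

0.828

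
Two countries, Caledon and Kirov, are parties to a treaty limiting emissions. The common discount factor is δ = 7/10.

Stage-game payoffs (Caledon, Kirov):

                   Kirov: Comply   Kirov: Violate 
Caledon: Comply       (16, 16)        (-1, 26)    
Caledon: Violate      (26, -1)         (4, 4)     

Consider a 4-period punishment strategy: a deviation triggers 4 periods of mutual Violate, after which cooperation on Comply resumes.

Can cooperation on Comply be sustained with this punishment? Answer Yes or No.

IC: δ+…+δ^4 ≥ (26−16)/(16−4) = 5/6.
At δ = 7/10: partial sum = 1.7731 ≥ 0.8333. Cooperation sustainable.

Yes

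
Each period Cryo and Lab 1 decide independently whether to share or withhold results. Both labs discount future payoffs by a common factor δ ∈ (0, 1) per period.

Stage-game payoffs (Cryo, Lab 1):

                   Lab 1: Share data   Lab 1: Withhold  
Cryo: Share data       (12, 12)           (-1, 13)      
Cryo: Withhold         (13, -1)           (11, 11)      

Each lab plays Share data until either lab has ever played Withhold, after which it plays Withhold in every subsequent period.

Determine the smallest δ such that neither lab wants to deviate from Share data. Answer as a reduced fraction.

1/2

Cooperation forever yields 12 each period: 12/(1−δ).
Deviating yields 13 once, then 11 forever: 13 + 11δ/(1−δ).
No profitable deviation requires 12/(1−δ) ≥ 13 + 11δ/(1−δ).
Multiplying by (1−δ): 12 ≥ 13(1−δ) + 11δ = 13 − 2δ.
So 2δ ≥ 1, i.e. δ ≥ 1/2.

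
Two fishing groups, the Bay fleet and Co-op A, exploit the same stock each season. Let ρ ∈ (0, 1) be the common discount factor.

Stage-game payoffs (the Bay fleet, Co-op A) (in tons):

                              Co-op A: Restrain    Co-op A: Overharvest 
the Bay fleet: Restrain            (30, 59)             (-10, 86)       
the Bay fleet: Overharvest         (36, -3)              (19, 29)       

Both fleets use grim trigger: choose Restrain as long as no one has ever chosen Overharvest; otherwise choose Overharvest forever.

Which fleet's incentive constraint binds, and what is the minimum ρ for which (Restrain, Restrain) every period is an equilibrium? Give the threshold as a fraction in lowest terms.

For the Bay fleet: deviation gain 36−30 = 6, per-period punishment loss 30−19 = 11. IC gives ρ ≥ 6/17.
For Co-op A: gain 27, loss 30 per period, so ρ ≥ 27/57 = 9/19.
The tighter constraint is Co-op A's, so cooperation needs ρ ≥ 9/19.

Co-op A; ρ ≥ 9/19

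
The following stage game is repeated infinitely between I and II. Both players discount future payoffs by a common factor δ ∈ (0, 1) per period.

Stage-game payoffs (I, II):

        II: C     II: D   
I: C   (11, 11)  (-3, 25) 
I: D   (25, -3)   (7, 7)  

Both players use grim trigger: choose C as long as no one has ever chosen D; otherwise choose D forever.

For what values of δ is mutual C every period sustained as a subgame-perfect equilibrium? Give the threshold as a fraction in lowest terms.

7/9

Under grim trigger the critical discount factor is (T−C)/(T−P) with T = 25, C = 11, P = 7.
δ* = (25−11)/(25−7) = 14/18 = 7/9.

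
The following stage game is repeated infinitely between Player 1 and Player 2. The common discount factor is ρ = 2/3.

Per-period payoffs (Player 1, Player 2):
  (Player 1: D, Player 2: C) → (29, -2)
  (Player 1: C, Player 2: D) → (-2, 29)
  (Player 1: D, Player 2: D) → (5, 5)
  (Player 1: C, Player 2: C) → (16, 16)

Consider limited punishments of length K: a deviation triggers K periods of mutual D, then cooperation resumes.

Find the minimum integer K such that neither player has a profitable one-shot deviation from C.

3

IC: ρ(1−ρ^K)/(1−ρ) ≥ (29−16)/(16−5) = 13/11.
With ρ = 2/3: need 1 − ρ^K ≥ 13/11·(1−2/3)/(2/3), i.e. ρ^K ≤ 0.4091.
Since (2/3)^2 = 0.4444 and (2/3)^3 = 0.2963, the smallest such K is 3.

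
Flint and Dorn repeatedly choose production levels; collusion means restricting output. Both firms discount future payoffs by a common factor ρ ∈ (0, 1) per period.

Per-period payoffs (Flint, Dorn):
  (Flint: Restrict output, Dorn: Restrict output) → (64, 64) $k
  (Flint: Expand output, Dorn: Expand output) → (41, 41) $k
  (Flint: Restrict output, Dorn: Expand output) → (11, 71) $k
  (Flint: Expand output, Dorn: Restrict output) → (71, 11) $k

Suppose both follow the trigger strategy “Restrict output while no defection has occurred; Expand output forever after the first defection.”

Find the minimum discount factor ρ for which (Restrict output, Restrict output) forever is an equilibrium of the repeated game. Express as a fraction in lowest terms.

One-period gain from deviating is 71 − 64 = 7. The loss is 64 − 41 = 23 in every subsequent period, with present value 23·ρ/(1−ρ).
Deviation is unprofitable when 23·ρ/(1−ρ) ≥ 7, i.e. ρ/(1−ρ) ≥ 7/23.
Equivalently ρ ≥ 7/(7+23) = 7/30.

7/30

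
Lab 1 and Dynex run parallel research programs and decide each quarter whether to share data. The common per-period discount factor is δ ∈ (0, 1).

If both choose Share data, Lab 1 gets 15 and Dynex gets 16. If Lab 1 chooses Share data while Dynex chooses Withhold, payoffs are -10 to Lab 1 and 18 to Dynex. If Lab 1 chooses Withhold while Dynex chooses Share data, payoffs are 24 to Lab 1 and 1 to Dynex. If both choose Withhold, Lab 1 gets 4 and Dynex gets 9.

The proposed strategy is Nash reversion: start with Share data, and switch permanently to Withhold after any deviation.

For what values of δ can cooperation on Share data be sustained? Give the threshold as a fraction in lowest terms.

Lab 1's threshold: (24−15)/(24−4) = 9/20.
Dynex's threshold: (18−16)/(18−9) = 2/9.
9/20 > 2/9, so Lab 1 binds and δ* = 9/20.

9/20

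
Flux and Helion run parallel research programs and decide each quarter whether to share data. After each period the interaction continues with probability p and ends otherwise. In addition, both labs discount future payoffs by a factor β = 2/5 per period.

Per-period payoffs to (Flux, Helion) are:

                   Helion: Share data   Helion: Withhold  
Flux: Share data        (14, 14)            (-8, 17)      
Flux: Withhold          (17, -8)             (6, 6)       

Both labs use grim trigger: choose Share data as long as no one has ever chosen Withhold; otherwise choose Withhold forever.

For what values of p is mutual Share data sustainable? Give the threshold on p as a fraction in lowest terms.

15/22

With continuation probability p and discount β, the effective per-period discount factor is βp.
Grim-trigger IC: βp ≥ (17−14)/(17−6) = 3/11.
So p ≥ (3/11)/(2/5) = 15/22.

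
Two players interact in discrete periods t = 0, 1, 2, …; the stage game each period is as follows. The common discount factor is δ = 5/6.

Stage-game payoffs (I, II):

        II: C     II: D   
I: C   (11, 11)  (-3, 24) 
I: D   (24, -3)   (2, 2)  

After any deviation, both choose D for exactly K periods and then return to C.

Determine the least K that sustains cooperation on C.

IC: δ(1−δ^K)/(1−δ) ≥ (24−11)/(11−2) = 13/9.
With δ = 5/6: need 1 − δ^K ≥ 13/9·(1−5/6)/(5/6), i.e. δ^K ≤ 0.7111.
Since (5/6)^1 = 0.8333 and (5/6)^2 = 0.6944, the smallest such K is 2.

2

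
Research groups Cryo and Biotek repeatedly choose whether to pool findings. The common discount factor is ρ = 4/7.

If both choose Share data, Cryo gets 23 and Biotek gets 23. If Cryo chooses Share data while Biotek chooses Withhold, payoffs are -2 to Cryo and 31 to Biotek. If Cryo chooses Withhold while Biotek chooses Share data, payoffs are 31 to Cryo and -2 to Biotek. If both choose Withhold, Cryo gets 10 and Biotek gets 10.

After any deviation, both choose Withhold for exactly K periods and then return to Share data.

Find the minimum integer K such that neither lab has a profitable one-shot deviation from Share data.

2

Need Σ_{k=1}^{K} ρ^k ≥ (31−23)/(23−10) = 0.6154 at ρ = 4/7.
At K = 1 the sum is 0.5714 < 0.6154; at K = 2 it is 0.8980 ≥ 0.6154.
So the minimum punishment length is K = 2.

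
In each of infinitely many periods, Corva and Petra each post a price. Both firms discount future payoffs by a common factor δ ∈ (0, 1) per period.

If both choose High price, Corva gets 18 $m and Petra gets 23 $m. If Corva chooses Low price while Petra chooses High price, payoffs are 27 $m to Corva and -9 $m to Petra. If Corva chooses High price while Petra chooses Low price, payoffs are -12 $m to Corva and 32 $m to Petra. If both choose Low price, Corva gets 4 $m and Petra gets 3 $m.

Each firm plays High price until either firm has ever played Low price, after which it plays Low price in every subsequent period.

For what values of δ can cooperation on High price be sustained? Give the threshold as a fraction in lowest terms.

Corva's threshold: (27−18)/(27−4) = 9/23.
Petra's threshold: (32−23)/(32−3) = 9/29.
9/23 > 9/29, so Corva binds and δ* = 9/23.

9/23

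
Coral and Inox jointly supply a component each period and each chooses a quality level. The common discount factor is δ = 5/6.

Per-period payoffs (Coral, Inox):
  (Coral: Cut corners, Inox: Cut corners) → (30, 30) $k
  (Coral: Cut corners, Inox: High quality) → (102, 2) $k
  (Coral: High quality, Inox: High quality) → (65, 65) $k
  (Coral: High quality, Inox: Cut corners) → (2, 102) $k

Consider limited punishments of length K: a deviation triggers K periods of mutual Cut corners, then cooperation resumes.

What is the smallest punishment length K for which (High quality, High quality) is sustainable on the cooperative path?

2

No profitable deviation requires (65−30)(δ+…+δ^K) ≥ 102−65, i.e. δ+…+δ^K ≥ 37/35 ≈ 1.0571.
With δ = 5/6, the partial sums are K=1: 0.8333, K=2: 1.5278.
K = 2 is the first length at which the sum reaches 1.0571.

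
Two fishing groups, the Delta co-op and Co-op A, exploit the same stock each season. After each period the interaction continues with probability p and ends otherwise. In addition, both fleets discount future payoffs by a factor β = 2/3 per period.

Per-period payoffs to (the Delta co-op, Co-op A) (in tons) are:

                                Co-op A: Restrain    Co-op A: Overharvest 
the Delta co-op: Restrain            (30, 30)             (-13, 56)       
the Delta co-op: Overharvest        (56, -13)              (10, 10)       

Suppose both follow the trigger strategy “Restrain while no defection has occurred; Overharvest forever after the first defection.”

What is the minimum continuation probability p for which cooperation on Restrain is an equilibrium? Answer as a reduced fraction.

39/46

With continuation probability p and discount β, the effective per-period discount factor is βp.
Grim-trigger IC: βp ≥ (56−30)/(56−10) = 13/23.
So p ≥ (13/23)/(2/3) = 39/46.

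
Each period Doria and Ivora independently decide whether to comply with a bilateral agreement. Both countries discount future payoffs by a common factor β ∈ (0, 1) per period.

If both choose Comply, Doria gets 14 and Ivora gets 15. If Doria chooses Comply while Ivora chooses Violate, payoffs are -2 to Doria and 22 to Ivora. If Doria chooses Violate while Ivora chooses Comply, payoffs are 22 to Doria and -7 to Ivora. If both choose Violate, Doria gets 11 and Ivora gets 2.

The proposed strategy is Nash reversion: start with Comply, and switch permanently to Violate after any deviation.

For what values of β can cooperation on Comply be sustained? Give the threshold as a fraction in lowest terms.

8/11

Doria: cooperation gives 14 each period; deviation gives 22 once then 11 forever.
  14/(1−β) ≥ 22 + 11β/(1−β) ⇒ β ≥ 8/11.
Ivora: cooperation gives 15 each period; deviation gives 22 once then 2 forever.
  β ≥ 7/20.
Both must hold, so the binding constraint is Doria's: β ≥ 8/11.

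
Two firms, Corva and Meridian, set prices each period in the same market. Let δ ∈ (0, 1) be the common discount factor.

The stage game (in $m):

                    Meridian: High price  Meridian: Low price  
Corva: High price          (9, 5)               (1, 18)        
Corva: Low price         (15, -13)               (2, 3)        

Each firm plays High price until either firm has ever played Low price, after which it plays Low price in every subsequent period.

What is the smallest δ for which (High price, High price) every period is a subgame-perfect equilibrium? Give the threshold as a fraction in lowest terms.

Corva: cooperation gives 9 each period; deviation gives 15 once then 2 forever.
  9/(1−δ) ≥ 15 + 2δ/(1−δ) ⇒ δ ≥ 6/13.
Meridian: cooperation gives 5 each period; deviation gives 18 once then 3 forever.
  δ ≥ 13/15.
Both must hold, so the binding constraint is Meridian's: δ ≥ 13/15.

13/15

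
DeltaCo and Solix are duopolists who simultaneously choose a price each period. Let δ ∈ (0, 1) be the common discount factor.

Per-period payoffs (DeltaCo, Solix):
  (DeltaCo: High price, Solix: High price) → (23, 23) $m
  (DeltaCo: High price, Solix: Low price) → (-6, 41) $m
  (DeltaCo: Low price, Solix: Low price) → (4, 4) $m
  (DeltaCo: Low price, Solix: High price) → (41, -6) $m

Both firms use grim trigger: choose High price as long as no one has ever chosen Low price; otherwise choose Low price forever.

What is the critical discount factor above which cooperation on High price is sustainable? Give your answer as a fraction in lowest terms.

18/37

Under grim trigger the critical discount factor is (T−C)/(T−P) with T = 41, C = 23, P = 4.
δ* = (41−23)/(41−4) = 18/37.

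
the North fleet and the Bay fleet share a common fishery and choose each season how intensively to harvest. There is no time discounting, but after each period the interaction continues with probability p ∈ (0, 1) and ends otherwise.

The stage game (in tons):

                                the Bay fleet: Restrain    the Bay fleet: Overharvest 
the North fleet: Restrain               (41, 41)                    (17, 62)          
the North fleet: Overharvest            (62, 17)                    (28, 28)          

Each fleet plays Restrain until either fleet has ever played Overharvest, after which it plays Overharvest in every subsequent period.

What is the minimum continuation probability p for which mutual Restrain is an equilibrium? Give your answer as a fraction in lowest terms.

21/34

With no time discounting, the continuation probability p plays the role of the discount factor.
Grim-trigger IC: 41/(1−p) ≥ 62 + 28p/(1−p) ⇒ p ≥ (62−41)/(62−28) = 21/34.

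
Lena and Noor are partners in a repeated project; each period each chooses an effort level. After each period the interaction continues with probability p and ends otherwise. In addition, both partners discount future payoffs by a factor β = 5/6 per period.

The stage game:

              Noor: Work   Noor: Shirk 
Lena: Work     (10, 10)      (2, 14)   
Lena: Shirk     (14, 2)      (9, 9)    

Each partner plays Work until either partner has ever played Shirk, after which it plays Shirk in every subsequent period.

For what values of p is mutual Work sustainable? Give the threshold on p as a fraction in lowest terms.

24/25

Expected continuation weight on next period's payoff is β·p = 5/6·p, which plays the role of the discount factor.
Cooperation requires 5/6·p ≥ (14−10)/(14−9) = 4/5, hence p ≥ 24/25.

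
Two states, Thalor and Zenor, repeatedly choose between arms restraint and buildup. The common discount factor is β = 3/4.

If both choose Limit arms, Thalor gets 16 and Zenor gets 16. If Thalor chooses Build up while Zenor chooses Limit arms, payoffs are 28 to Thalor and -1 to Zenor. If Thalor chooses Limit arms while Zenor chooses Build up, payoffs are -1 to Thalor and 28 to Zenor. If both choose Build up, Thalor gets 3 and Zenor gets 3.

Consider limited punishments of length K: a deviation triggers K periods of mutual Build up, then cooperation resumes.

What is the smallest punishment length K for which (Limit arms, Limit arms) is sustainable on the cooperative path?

No profitable deviation requires (16−3)(β+…+β^K) ≥ 28−16, i.e. β+…+β^K ≥ 12/13 ≈ 0.9231.
With β = 3/4, the partial sums are K=1: 0.7500, K=2: 1.3125.
K = 2 is the first length at which the sum reaches 0.9231.

2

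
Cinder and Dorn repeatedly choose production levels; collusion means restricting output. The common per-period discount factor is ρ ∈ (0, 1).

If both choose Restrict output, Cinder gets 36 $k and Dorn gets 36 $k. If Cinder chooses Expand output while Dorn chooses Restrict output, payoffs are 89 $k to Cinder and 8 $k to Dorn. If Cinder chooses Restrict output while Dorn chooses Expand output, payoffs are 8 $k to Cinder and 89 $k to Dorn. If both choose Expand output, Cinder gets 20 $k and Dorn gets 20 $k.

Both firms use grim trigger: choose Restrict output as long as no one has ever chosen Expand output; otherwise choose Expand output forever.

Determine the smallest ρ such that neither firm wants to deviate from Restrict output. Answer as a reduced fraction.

One-period gain from deviating is 89 − 36 = 53. The loss is 36 − 20 = 16 in every subsequent period, with present value 16·ρ/(1−ρ).
Deviation is unprofitable when 16·ρ/(1−ρ) ≥ 53, i.e. ρ/(1−ρ) ≥ 53/16.
Equivalently ρ ≥ 53/(53+16) = 53/69.

53/69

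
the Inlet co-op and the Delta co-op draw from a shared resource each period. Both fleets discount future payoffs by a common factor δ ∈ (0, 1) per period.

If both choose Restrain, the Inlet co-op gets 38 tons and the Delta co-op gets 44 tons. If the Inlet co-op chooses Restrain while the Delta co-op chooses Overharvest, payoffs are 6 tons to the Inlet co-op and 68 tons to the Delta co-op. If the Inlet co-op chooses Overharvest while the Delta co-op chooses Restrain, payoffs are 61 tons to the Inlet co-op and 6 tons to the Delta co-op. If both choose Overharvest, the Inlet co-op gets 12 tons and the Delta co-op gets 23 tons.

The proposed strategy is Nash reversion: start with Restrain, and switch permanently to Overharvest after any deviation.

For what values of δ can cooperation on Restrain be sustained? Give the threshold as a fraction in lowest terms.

8/15

the Inlet co-op's threshold: (61−38)/(61−12) = 23/49.
the Delta co-op's threshold: (68−44)/(68−23) = 8/15.
23/49 < 8/15, so the Delta co-op binds and δ* = 8/15.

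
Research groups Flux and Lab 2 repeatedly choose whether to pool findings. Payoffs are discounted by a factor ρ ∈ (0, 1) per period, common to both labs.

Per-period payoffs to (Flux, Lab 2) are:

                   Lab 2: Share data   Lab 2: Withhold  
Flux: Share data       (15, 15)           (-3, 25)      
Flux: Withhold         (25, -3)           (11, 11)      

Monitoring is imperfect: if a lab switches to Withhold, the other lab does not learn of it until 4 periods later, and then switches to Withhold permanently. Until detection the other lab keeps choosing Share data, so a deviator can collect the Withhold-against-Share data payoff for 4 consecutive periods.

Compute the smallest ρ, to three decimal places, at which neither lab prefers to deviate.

0.919

A deviator earns 25 for 4 periods, then 11 forever; cooperating earns 15 forever. Multiplying the IC by (1−ρ):
15 ≥ 25(1−ρ^4) + 11ρ^4, so 14·ρ^4 ≥ 10 and ρ^4 ≥ 5/7.
ρ ≥ (5/7)^(1/4) ≈ 0.919.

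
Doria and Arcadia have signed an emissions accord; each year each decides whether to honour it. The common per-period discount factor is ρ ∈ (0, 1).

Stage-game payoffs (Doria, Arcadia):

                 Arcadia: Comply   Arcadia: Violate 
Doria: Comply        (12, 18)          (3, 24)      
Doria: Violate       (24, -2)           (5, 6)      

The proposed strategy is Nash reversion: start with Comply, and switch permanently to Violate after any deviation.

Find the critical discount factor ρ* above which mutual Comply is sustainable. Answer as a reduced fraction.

For Doria: deviation gain 24−12 = 12, per-period punishment loss 12−5 = 7. IC gives ρ ≥ 12/19.
For Arcadia: gain 6, loss 12 per period, so ρ ≥ 6/18 = 1/3.
The tighter constraint is Doria's, so cooperation needs ρ ≥ 12/19.

12/19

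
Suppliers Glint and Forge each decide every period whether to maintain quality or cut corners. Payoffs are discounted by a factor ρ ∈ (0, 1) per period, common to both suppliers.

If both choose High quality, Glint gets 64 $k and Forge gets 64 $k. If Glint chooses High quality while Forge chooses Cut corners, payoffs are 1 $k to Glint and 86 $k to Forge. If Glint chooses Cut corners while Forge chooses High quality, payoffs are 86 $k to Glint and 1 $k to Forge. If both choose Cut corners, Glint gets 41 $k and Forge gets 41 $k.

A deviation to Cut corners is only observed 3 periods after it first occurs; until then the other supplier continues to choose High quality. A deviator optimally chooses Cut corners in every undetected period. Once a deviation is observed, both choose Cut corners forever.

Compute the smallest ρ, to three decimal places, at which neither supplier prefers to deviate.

0.788

A deviator earns 86 for 3 periods, then 41 forever; cooperating earns 64 forever. Multiplying the IC by (1−ρ):
64 ≥ 86(1−ρ^3) + 41ρ^3, so 45·ρ^3 ≥ 22 and ρ^3 ≥ 22/45.
ρ ≥ (22/45)^(1/3) ≈ 0.788.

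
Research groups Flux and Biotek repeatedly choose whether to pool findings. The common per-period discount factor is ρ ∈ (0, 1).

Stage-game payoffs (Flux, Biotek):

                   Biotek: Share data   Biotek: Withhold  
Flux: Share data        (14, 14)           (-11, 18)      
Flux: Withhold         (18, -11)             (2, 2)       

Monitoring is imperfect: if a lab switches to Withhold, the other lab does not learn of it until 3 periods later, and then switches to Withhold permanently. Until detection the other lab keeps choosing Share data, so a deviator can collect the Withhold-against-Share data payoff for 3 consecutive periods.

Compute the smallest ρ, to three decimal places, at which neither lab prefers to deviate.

0.630

A deviator earns 18 for 3 periods, then 2 forever; cooperating earns 14 forever. Multiplying the IC by (1−ρ):
14 ≥ 18(1−ρ^3) + 2ρ^3, so 16·ρ^3 ≥ 4 and ρ^3 ≥ 1/4.
ρ ≥ (1/4)^(1/3) ≈ 0.630.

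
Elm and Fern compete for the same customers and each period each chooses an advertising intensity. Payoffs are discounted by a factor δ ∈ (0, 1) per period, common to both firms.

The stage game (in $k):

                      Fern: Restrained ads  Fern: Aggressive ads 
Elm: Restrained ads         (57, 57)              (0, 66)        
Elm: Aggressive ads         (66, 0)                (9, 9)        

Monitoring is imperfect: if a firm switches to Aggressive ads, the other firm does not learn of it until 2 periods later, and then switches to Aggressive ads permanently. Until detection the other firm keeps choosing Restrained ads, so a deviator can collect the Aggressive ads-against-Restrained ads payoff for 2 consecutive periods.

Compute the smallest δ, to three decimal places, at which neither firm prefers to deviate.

0.397

A deviator earns 66 for 2 periods, then 9 forever; cooperating earns 57 forever. Multiplying the IC by (1−δ):
57 ≥ 66(1−δ^2) + 9δ^2, so 57·δ^2 ≥ 9 and δ^2 ≥ 3/19.
δ ≥ (3/19)^(1/2) ≈ 0.397.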